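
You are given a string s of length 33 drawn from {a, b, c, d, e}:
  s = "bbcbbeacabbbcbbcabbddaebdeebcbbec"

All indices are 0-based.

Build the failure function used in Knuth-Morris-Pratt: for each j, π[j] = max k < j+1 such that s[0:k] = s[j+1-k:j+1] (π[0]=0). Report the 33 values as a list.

[0, 1, 0, 1, 2, 0, 0, 0, 0, 1, 2, 2, 3, 4, 5, 3, 0, 1, 2, 0, 0, 0, 0, 1, 0, 0, 0, 1, 0, 1, 2, 0, 0]

π[0] = 0
j=1 s[j]='b': π[1]=1 (border 'b')
j=2 s[j]='c': k: 1→0; π[2]=0 (border '')
j=3 s[j]='b': π[3]=1 (border 'b')
j=4 s[j]='b': π[4]=2 (border 'bb')
j=5 s[j]='e': k: 2→1→0; π[5]=0 (border '')
j=6 s[j]='a': π[6]=0 (border '')
j=7 s[j]='c': π[7]=0 (border '')
j=8 s[j]='a': π[8]=0 (border '')
j=9 s[j]='b': π[9]=1 (border 'b')
j=10 s[j]='b': π[10]=2 (border 'bb')
j=11 s[j]='b': k: 2→1; π[11]=2 (border 'bb')
j=12 s[j]='c': π[12]=3 (border 'bbc')
j=13 s[j]='b': π[13]=4 (border 'bbcb')
j=14 s[j]='b': π[14]=5 (border 'bbcbb')
j=15 s[j]='c': k: 5→2; π[15]=3 (border 'bbc')
j=16 s[j]='a': k: 3→0; π[16]=0 (border '')
j=17 s[j]='b': π[17]=1 (border 'b')
j=18 s[j]='b': π[18]=2 (border 'bb')
j=19 s[j]='d': k: 2→1→0; π[19]=0 (border '')
j=20 s[j]='d': π[20]=0 (border '')
j=21 s[j]='a': π[21]=0 (border '')
j=22 s[j]='e': π[22]=0 (border '')
j=23 s[j]='b': π[23]=1 (border 'b')
j=24 s[j]='d': k: 1→0; π[24]=0 (border '')
j=25 s[j]='e': π[25]=0 (border '')
j=26 s[j]='e': π[26]=0 (border '')
j=27 s[j]='b': π[27]=1 (border 'b')
j=28 s[j]='c': k: 1→0; π[28]=0 (border '')
j=29 s[j]='b': π[29]=1 (border 'b')
j=30 s[j]='b': π[30]=2 (border 'bb')
j=31 s[j]='e': k: 2→1→0; π[31]=0 (border '')
j=32 s[j]='c': π[32]=0 (border '')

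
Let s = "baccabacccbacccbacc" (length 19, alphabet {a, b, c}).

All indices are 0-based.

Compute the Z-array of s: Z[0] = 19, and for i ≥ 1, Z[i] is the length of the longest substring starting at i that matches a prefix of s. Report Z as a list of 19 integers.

Z[0]=19
i=1: i≥r, start 0; Z[1]=0
i=2: i≥r, start 0; Z[2]=0
i=3: i≥r, start 0; Z[3]=0
i=4: i≥r, start 0; Z[4]=0
i=5: i≥r, start 0; Z[5]=4 scan→box=[5,9)
i=6: min(r-i=3, Z[1]=0)=0; Z[6]=0
i=7: min(r-i=2, Z[2]=0)=0; Z[7]=0
i=8: min(r-i=1, Z[3]=0)=0; Z[8]=0
i=9: i≥r, start 0; Z[9]=0
i=10: i≥r, start 0; Z[10]=4 scan→box=[10,14)
i=11: min(r-i=3, Z[1]=0)=0; Z[11]=0
i=12: min(r-i=2, Z[2]=0)=0; Z[12]=0
i=13: min(r-i=1, Z[3]=0)=0; Z[13]=0
i=14: i≥r, start 0; Z[14]=0
i=15: i≥r, start 0; Z[15]=4 scan→box=[15,19)
i=16: min(r-i=3, Z[1]=0)=0; Z[16]=0
i=17: min(r-i=2, Z[2]=0)=0; Z[17]=0
i=18: min(r-i=1, Z[3]=0)=0; Z[18]=0

[19, 0, 0, 0, 0, 4, 0, 0, 0, 0, 4, 0, 0, 0, 0, 4, 0, 0, 0]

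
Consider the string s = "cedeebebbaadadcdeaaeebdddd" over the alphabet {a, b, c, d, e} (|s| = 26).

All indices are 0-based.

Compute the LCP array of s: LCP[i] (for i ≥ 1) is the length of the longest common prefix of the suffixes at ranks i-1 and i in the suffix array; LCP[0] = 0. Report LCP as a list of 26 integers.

rank | idx | suffix
   0 |   9 | aadadcdeaaeebdddd
   1 |  17 | aaeebdddd
   2 |  10 | adadcdeaaeebdddd
   3 |  12 | adcdeaaeebdddd
   4 |  18 | aeebdddd
   5 |   8 | baadadcdeaaeebdddd
   6 |   7 | bbaadadcdeaaeebdddd
   7 |  21 | bdddd
   8 |   5 | bebbaadadcdeaaeebdddd
   9 |  14 | cdeaaeebdddd
  10 |   0 | cedeebebbaadadcdeaaeebdddd
  11 |  25 | d
  12 |  11 | dadcdeaaeebdddd
  13 |  13 | dcdeaaeebdddd
  14 |  24 | dd
  15 |  23 | ddd
  16 |  22 | dddd
  17 |  15 | deaaeebdddd
  18 |   2 | deebebbaadadcdeaaeebdddd
  19 |  16 | eaaeebdddd
  20 |   6 | ebbaadadcdeaaeebdddd
  21 |  20 | ebdddd
  22 |   4 | ebebbaadadcdeaaeebdddd
  23 |   1 | edeebebbaadadcdeaaeebdddd
  24 |  19 | eebdddd
  25 |   3 | eebebbaadadcdeaaeebdddd

SA = [9, 17, 10, 12, 18, 8, 7, 21, 5, 14, 0, 25, 11, 13, 24, 23, 22, 15, 2, 16, 6, 20, 4, 1, 19, 3]
[i] adj suffixes → lcp
  [1] 9/17 → 2 ('aa')
  [2] 17/10 → 1 ('a')
  [3] 10/12 → 2 ('ad')
  [4] 12/18 → 1 ('a')
  [5] 18/8 → 0 ('')
  [6] 8/7 → 1 ('b')
  [7] 7/21 → 1 ('b')
  [8] 21/5 → 1 ('b')
  [9] 5/14 → 0 ('')
  [10] 14/0 → 1 ('c')
  [11] 0/25 → 0 ('')
  [12] 25/11 → 1 ('d')
  [13] 11/13 → 1 ('d')
  [14] 13/24 → 1 ('d')
  [15] 24/23 → 2 ('dd')
  [16] 23/22 → 3 ('ddd')
  [17] 22/15 → 1 ('d')
  [18] 15/2 → 2 ('de')
  [19] 2/16 → 0 ('')
  [20] 16/6 → 1 ('e')
  [21] 6/20 → 2 ('eb')
  [22] 20/4 → 2 ('eb')
  [23] 4/1 → 1 ('e')
  [24] 1/19 → 1 ('e')
  [25] 19/3 → 3 ('eeb')

[0, 2, 1, 2, 1, 0, 1, 1, 1, 0, 1, 0, 1, 1, 1, 2, 3, 1, 2, 0, 1, 2, 2, 1, 1, 3]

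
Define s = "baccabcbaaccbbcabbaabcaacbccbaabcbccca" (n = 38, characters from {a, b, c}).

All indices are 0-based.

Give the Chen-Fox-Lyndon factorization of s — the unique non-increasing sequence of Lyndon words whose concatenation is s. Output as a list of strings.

["b", "acc", "abcb", "aaccbbcabb", "aabcaacbccbaabcbccc", "a"]

emit factor 1: 'b' (i=0, period=1)
emit factor 2: 'acc' (i=1, period=3)
emit factor 3: 'abcb' (i=4, period=4)
emit factor 4: 'aaccbbcabb' (i=8, period=10)
emit factor 5: 'aabcaacbccbaabcbccc' (i=18, period=19)
emit factor 6: 'a' (i=37, period=1)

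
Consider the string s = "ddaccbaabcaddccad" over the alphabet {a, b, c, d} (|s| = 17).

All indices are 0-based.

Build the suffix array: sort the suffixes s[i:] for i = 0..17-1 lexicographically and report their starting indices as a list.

[6, 7, 2, 15, 10, 5, 8, 14, 9, 4, 13, 3, 16, 1, 12, 0, 11]

sorted suffixes:
  #0 SA[0]=6  'aabcaddccad'
  #1 SA[1]=7  'abcaddccad'
  #2 SA[2]=2  'accbaabcaddccad'
  #3 SA[3]=15  'ad'
  #4 SA[4]=10  'addccad'
  #5 SA[5]=5  'baabcaddccad'
  #6 SA[6]=8  'bcaddccad'
  #7 SA[7]=14  'cad'
  #8 SA[8]=9  'caddccad'
  #9 SA[9]=4  'cbaabcaddccad'
  #10 SA[10]=13  'ccad'
  #11 SA[11]=3  'ccbaabcaddccad'
  #12 SA[12]=16  'd'
  #13 SA[13]=1  'daccbaabcaddccad'
  #14 SA[14]=12  'dccad'
  #15 SA[15]=0  'ddaccbaabcaddccad'
  #16 SA[16]=11  'ddccad'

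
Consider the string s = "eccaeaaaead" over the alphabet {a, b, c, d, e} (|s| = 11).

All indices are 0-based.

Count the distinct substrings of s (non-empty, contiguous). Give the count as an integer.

rank | idx | suffix
   0 |   5 | aaaead
   1 |   6 | aaead
   2 |   9 | ad
   3 |   3 | aeaaaead
   4 |   7 | aead
   5 |   2 | caeaaaead
   6 |   1 | ccaeaaaead
   7 |  10 | d
   8 |   4 | eaaaead
   9 |   8 | ead
  10 |   0 | eccaeaaaead

SA = [5, 6, 9, 3, 7, 2, 1, 10, 4, 8, 0]
i: (SA[i-1],SA[i]) lcp shared
  1: (5,6) 2 'aa'
  2: (6,9) 1 'a'
  3: (9,3) 1 'a'
  4: (3,7) 3 'aea'
  5: (7,2) 0 ''
  6: (2,1) 1 'c'
  7: (1,10) 0 ''
  8: (10,4) 0 ''
  9: (4,8) 2 'ea'
  10: (8,0) 1 'e'

n(n+1)/2 = 11·12/2 = 66
Σ LCP = 0 + 2 + 1 + 1 + 3 + 0 + 1 + 0 + 0 + 2 + 1 = 11
distinct = 66 − 11 = 55

55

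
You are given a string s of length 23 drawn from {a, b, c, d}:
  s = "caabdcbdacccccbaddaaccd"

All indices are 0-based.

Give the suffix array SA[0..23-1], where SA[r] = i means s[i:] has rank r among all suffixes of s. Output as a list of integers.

[1, 18, 2, 8, 19, 15, 14, 6, 3, 0, 13, 5, 12, 11, 10, 9, 20, 21, 22, 17, 7, 4, 16]

rank→(start, suffix):
  0 → (1, 'aabdcbdacccccbaddaaccd')
  1 → (18, 'aaccd')
  2 → (2, 'abdcbdacccccbaddaaccd')
  3 → (8, 'acccccbaddaaccd')
  4 → (19, 'accd')
  5 → (15, 'addaaccd')
  6 → (14, 'baddaaccd')
  7 → (6, 'bdacccccbaddaaccd')
  8 → (3, 'bdcbdacccccbaddaaccd')
  9 → (0, 'caabdcbdacccccbaddaaccd')
  10 → (13, 'cbaddaaccd')
  11 → (5, 'cbdacccccbaddaaccd')
  12 → (12, 'ccbaddaaccd')
  13 → (11, 'cccbaddaaccd')
  14 → (10, 'ccccbaddaaccd')
  15 → (9, 'cccccbaddaaccd')
  16 → (20, 'ccd')
  17 → (21, 'cd')
  18 → (22, 'd')
  19 → (17, 'daaccd')
  20 → (7, 'dacccccbaddaaccd')
  21 → (4, 'dcbdacccccbaddaaccd')
  22 → (16, 'ddaaccd')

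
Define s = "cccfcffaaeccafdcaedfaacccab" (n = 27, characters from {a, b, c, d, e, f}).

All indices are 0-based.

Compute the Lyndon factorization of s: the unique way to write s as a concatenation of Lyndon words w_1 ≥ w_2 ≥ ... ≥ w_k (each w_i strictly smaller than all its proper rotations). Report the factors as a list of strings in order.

emit factor 1: 'cccfcff' (i=0, period=7)
emit factor 2: 'aaeccafdcaedf' (i=7, period=13)
emit factor 3: 'aacccab' (i=20, period=7)

["cccfcff", "aaeccafdcaedf", "aacccab"]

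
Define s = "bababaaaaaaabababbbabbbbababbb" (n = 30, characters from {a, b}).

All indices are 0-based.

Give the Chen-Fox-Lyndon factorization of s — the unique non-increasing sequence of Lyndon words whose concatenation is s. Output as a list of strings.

emit factor 1: 'b' (i=0, period=1)
emit factor 2: 'ab' (i=1, period=2)
emit factor 3: 'ab' (i=3, period=2)
emit factor 4: 'aaaaaaabababbbabbbbababbb' (i=5, period=25)

["b", "ab", "ab", "aaaaaaabababbbabbbbababbb"]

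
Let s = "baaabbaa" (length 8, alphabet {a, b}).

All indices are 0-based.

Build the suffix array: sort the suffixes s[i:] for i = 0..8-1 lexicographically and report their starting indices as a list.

rank→(start, suffix):
  0 → (7, 'a')
  1 → (6, 'aa')
  2 → (1, 'aaabbaa')
  3 → (2, 'aabbaa')
  4 → (3, 'abbaa')
  5 → (5, 'baa')
  6 → (0, 'baaabbaa')
  7 → (4, 'bbaa')

[7, 6, 1, 2, 3, 5, 0, 4]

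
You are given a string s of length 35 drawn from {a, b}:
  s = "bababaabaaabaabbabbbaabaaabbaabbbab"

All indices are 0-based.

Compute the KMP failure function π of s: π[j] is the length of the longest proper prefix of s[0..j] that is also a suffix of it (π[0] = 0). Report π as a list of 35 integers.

[0, 0, 1, 2, 3, 4, 0, 1, 2, 0, 0, 1, 2, 0, 1, 1, 2, 3, 1, 1, 2, 0, 1, 2, 0, 0, 1, 1, 2, 0, 1, 1, 1, 2, 3]

π[0] = 0
j=1 s[j]='a': π[1]=0 (border '')
j=2 s[j]='b': π[2]=1 (border 'b')
j=3 s[j]='a': π[3]=2 (border 'ba')
j=4 s[j]='b': π[4]=3 (border 'bab')
j=5 s[j]='a': π[5]=4 (border 'baba')
j=6 s[j]='a': k: 4→2→0; π[6]=0 (border '')
j=7 s[j]='b': π[7]=1 (border 'b')
j=8 s[j]='a': π[8]=2 (border 'ba')
j=9 s[j]='a': k: 2→0; π[9]=0 (border '')
j=10 s[j]='a': π[10]=0 (border '')
j=11 s[j]='b': π[11]=1 (border 'b')
j=12 s[j]='a': π[12]=2 (border 'ba')
j=13 s[j]='a': k: 2→0; π[13]=0 (border '')
j=14 s[j]='b': π[14]=1 (border 'b')
j=15 s[j]='b': k: 1→0; π[15]=1 (border 'b')
j=16 s[j]='a': π[16]=2 (border 'ba')
j=17 s[j]='b': π[17]=3 (border 'bab')
j=18 s[j]='b': k: 3→1→0; π[18]=1 (border 'b')
j=19 s[j]='b': k: 1→0; π[19]=1 (border 'b')
j=20 s[j]='a': π[20]=2 (border 'ba')
j=21 s[j]='a': k: 2→0; π[21]=0 (border '')
j=22 s[j]='b': π[22]=1 (border 'b')
j=23 s[j]='a': π[23]=2 (border 'ba')
j=24 s[j]='a': k: 2→0; π[24]=0 (border '')
j=25 s[j]='a': π[25]=0 (border '')
j=26 s[j]='b': π[26]=1 (border 'b')
j=27 s[j]='b': k: 1→0; π[27]=1 (border 'b')
j=28 s[j]='a': π[28]=2 (border 'ba')
j=29 s[j]='a': k: 2→0; π[29]=0 (border '')
j=30 s[j]='b': π[30]=1 (border 'b')
j=31 s[j]='b': k: 1→0; π[31]=1 (border 'b')
j=32 s[j]='b': k: 1→0; π[32]=1 (border 'b')
j=33 s[j]='a': π[33]=2 (border 'ba')
j=34 s[j]='b': π[34]=3 (border 'bab')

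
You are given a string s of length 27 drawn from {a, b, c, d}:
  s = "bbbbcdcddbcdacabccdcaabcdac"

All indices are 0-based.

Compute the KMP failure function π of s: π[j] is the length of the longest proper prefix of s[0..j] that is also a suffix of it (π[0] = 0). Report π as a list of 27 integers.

π[0] = 0
j=1 s[j]='b': π[1]=1 (border 'b')
j=2 s[j]='b': π[2]=2 (border 'bb')
j=3 s[j]='b': π[3]=3 (border 'bbb')
j=4 s[j]='c': k: 3→2→1→0; π[4]=0 (border '')
j=5 s[j]='d': π[5]=0 (border '')
j=6 s[j]='c': π[6]=0 (border '')
j=7 s[j]='d': π[7]=0 (border '')
j=8 s[j]='d': π[8]=0 (border '')
j=9 s[j]='b': π[9]=1 (border 'b')
j=10 s[j]='c': k: 1→0; π[10]=0 (border '')
j=11 s[j]='d': π[11]=0 (border '')
j=12 s[j]='a': π[12]=0 (border '')
j=13 s[j]='c': π[13]=0 (border '')
j=14 s[j]='a': π[14]=0 (border '')
j=15 s[j]='b': π[15]=1 (border 'b')
j=16 s[j]='c': k: 1→0; π[16]=0 (border '')
j=17 s[j]='c': π[17]=0 (border '')
j=18 s[j]='d': π[18]=0 (border '')
j=19 s[j]='c': π[19]=0 (border '')
j=20 s[j]='a': π[20]=0 (border '')
j=21 s[j]='a': π[21]=0 (border '')
j=22 s[j]='b': π[22]=1 (border 'b')
j=23 s[j]='c': k: 1→0; π[23]=0 (border '')
j=24 s[j]='d': π[24]=0 (border '')
j=25 s[j]='a': π[25]=0 (border '')
j=26 s[j]='c': π[26]=0 (border '')

[0, 1, 2, 3, 0, 0, 0, 0, 0, 1, 0, 0, 0, 0, 0, 1, 0, 0, 0, 0, 0, 0, 1, 0, 0, 0, 0]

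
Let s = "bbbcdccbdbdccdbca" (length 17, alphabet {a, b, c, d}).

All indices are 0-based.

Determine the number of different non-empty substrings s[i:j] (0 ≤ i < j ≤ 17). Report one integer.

132

sorted suffixes:
  #0 SA[0]=16  'a'
  #1 SA[1]=0  'bbbcdccbdbdccdbca'
  #2 SA[2]=1  'bbcdccbdbdccdbca'
  #3 SA[3]=14  'bca'
  #4 SA[4]=2  'bcdccbdbdccdbca'
  #5 SA[5]=7  'bdbdccdbca'
  #6 SA[6]=9  'bdccdbca'
  #7 SA[7]=15  'ca'
  #8 SA[8]=6  'cbdbdccdbca'
  #9 SA[9]=5  'ccbdbdccdbca'
  #10 SA[10]=11  'ccdbca'
  #11 SA[11]=12  'cdbca'
  #12 SA[12]=3  'cdccbdbdccdbca'
  #13 SA[13]=13  'dbca'
  #14 SA[14]=8  'dbdccdbca'
  #15 SA[15]=4  'dccbdbdccdbca'
  #16 SA[16]=10  'dccdbca'

SA = [16, 0, 1, 14, 2, 7, 9, 15, 6, 5, 11, 12, 3, 13, 8, 4, 10]
i: (SA[i-1],SA[i]) lcp shared
  1: (16,0) 0 ''
  2: (0,1) 2 'bb'
  3: (1,14) 1 'b'
  4: (14,2) 2 'bc'
  5: (2,7) 1 'b'
  6: (7,9) 2 'bd'
  7: (9,15) 0 ''
  8: (15,6) 1 'c'
  9: (6,5) 1 'c'
  10: (5,11) 2 'cc'
  11: (11,12) 1 'c'
  12: (12,3) 2 'cd'
  13: (3,13) 0 ''
  14: (13,8) 2 'db'
  15: (8,4) 1 'd'
  16: (4,10) 3 'dcc'

n(n+1)/2 = 17·18/2 = 153
Σ LCP = 0 + 0 + 2 + 1 + 2 + 1 + 2 + 0 + 1 + 1 + 2 + 1 + 2 + 0 + 2 + 1 + 3 = 21
distinct = 153 − 21 = 132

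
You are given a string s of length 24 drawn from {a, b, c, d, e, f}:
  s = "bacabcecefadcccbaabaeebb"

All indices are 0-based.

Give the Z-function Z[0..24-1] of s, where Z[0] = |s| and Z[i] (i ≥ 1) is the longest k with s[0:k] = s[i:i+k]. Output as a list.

[24, 0, 0, 0, 1, 0, 0, 0, 0, 0, 0, 0, 0, 0, 0, 2, 0, 0, 2, 0, 0, 0, 1, 1]

Z[0]=24
i=1: fresh scan; Z[1]=0
i=2: fresh scan; Z[2]=0
i=3: fresh scan; Z[3]=0
i=4: fresh scan; Z[4]=1 grow→box=[4,5)
i=5: fresh scan; Z[5]=0
i=6: fresh scan; Z[6]=0
i=7: fresh scan; Z[7]=0
i=8: fresh scan; Z[8]=0
i=9: fresh scan; Z[9]=0
i=10: fresh scan; Z[10]=0
i=11: fresh scan; Z[11]=0
i=12: fresh scan; Z[12]=0
i=13: fresh scan; Z[13]=0
i=14: fresh scan; Z[14]=0
i=15: fresh scan; Z[15]=2 grow→box=[15,17)
i=16: min(r-i=1, Z[1]=0)=0; Z[16]=0
i=17: fresh scan; Z[17]=0
i=18: fresh scan; Z[18]=2 grow→box=[18,20)
i=19: min(r-i=1, Z[1]=0)=0; Z[19]=0
i=20: fresh scan; Z[20]=0
i=21: fresh scan; Z[21]=0
i=22: fresh scan; Z[22]=1 grow→box=[22,23)
i=23: fresh scan; Z[23]=1 grow→box=[23,24)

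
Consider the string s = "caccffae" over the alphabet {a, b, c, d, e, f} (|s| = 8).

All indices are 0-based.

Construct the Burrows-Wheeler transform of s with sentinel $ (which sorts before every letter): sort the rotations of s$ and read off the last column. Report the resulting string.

rank  rotation   last
    0  $caccffae  e
    1  accffae$c  c
    2  ae$caccff  f
    3  caccffae$  $
    4  ccffae$ca  a
    5  cffae$cac  c
    6  e$caccffa  a
    7  fae$caccf  f
    8  ffae$cacc  c

ecf$acafc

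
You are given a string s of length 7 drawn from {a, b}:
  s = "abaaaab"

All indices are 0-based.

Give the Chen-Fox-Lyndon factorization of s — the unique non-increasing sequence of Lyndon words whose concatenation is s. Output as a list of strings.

emit factor 1: 'ab' (i=0, period=2)
emit factor 2: 'aaaab' (i=2, period=5)

["ab", "aaaab"]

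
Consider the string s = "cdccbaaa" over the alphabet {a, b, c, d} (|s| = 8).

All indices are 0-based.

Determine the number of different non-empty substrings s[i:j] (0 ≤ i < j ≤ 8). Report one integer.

31

rank | idx | suffix
   0 |   7 | a
   1 |   6 | aa
   2 |   5 | aaa
   3 |   4 | baaa
   4 |   3 | cbaaa
   5 |   2 | ccbaaa
   6 |   0 | cdccbaaa
   7 |   1 | dccbaaa

SA = [7, 6, 5, 4, 3, 2, 0, 1]
rank  pair      lcp
   1  s[7:],s[6:]  1  'a'
   2  s[6:],s[5:]  2  'aa'
   3  s[5:],s[4:]  0  ''
   4  s[4:],s[3:]  0  ''
   5  s[3:],s[2:]  1  'c'
   6  s[2:],s[0:]  1  'c'
   7  s[0:],s[1:]  0  ''

n(n+1)/2 = 8·9/2 = 36
Σ LCP = 0 + 1 + 2 + 0 + 0 + 1 + 1 + 0 = 5
distinct = 36 − 5 = 31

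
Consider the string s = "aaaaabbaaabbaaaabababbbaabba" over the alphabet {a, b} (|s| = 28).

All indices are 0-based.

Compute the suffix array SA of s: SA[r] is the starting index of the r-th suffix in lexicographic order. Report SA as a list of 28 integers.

sorted suffixes:
  #0 SA[0]=27  'a'
  #1 SA[1]=0  'aaaaabbaaabbaaaabababbbaabba'
  #2 SA[2]=12  'aaaabababbbaabba'
  #3 SA[3]=1  'aaaabbaaabbaaaabababbbaabba'
  #4 SA[4]=13  'aaabababbbaabba'
  #5 SA[5]=7  'aaabbaaaabababbbaabba'
  #6 SA[6]=2  'aaabbaaabbaaaabababbbaabba'
  #7 SA[7]=14  'aabababbbaabba'
  #8 SA[8]=23  'aabba'
  #9 SA[9]=8  'aabbaaaabababbbaabba'
  #10 SA[10]=3  'aabbaaabbaaaabababbbaabba'
  #11 SA[11]=15  'abababbbaabba'
  #12 SA[12]=17  'ababbbaabba'
  #13 SA[13]=24  'abba'
  #14 SA[14]=9  'abbaaaabababbbaabba'
  #15 SA[15]=4  'abbaaabbaaaabababbbaabba'
  #16 SA[16]=19  'abbbaabba'
  #17 SA[17]=26  'ba'
  #18 SA[18]=11  'baaaabababbbaabba'
  #19 SA[19]=6  'baaabbaaaabababbbaabba'
  #20 SA[20]=22  'baabba'
  #21 SA[21]=16  'bababbbaabba'
  #22 SA[22]=18  'babbbaabba'
  #23 SA[23]=25  'bba'
  #24 SA[24]=10  'bbaaaabababbbaabba'
  #25 SA[25]=5  'bbaaabbaaaabababbbaabba'
  #26 SA[26]=21  'bbaabba'
  #27 SA[27]=20  'bbbaabba'

[27, 0, 12, 1, 13, 7, 2, 14, 23, 8, 3, 15, 17, 24, 9, 4, 19, 26, 11, 6, 22, 16, 18, 25, 10, 5, 21, 20]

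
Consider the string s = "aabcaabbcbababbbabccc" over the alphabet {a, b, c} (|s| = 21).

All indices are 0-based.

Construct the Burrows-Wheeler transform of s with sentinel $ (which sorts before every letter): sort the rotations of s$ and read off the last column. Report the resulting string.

cc$bbaabcabbaaabacbbcb

rank  rotation                last
    0  $aabcaabbcbababbbabccc  c
    1  aabbcbababbbabccc$aabc  c
    2  aabcaabbcbababbbabccc$  $
    3  ababbbabccc$aabcaabbcb  b
    4  abbbabccc$aabcaabbcbab  b
    5  abbcbababbbabccc$aabca  a
    6  abcaabbcbababbbabccc$a  a
    7  abccc$aabcaabbcbababbb  b
    8  bababbbabccc$aabcaabbc  c
    9  babbbabccc$aabcaabbcba  a
   10  babccc$aabcaabbcbababb  b
   11  bbabccc$aabcaabbcbabab  b
   12  bbbabccc$aabcaabbcbaba  a
   13  bbcbababbbabccc$aabcaa  a
   14  bcaabbcbababbbabccc$aa  a
   15  bcbababbbabccc$aabcaab  b
   16  bccc$aabcaabbcbababbba  a
   17  c$aabcaabbcbababbbabcc  c
   18  caabbcbababbbabccc$aab  b
   19  cbababbbabccc$aabcaabb  b
   20  cc$aabcaabbcbababbbabc  c
   21  ccc$aabcaabbcbababbbab  b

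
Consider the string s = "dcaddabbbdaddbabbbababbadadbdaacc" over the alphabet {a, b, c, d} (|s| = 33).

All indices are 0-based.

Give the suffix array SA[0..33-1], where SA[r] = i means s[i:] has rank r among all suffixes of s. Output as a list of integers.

[29, 18, 20, 14, 5, 30, 23, 25, 2, 10, 17, 19, 13, 22, 16, 21, 15, 6, 7, 27, 8, 32, 1, 31, 28, 4, 24, 9, 12, 26, 0, 3, 11]

sorted suffixes:
  #0 SA[0]=29  'aacc'
  #1 SA[1]=18  'ababbadadbdaacc'
  #2 SA[2]=20  'abbadadbdaacc'
  #3 SA[3]=14  'abbbababbadadbdaacc'
  #4 SA[4]=5  'abbbdaddbabbbababbadadbdaacc'
  #5 SA[5]=30  'acc'
  #6 SA[6]=23  'adadbdaacc'
  #7 SA[7]=25  'adbdaacc'
  #8 SA[8]=2  'addabbbdaddbabbbababbadadbdaacc'
  #9 SA[9]=10  'addbabbbababbadadbdaacc'
  #10 SA[10]=17  'bababbadadbdaacc'
  #11 SA[11]=19  'babbadadbdaacc'
  #12 SA[12]=13  'babbbababbadadbdaacc'
  #13 SA[13]=22  'badadbdaacc'
  #14 SA[14]=16  'bbababbadadbdaacc'
  #15 SA[15]=21  'bbadadbdaacc'
  #16 SA[16]=15  'bbbababbadadbdaacc'
  #17 SA[17]=6  'bbbdaddbabbbababbadadbdaacc'
  #18 SA[18]=7  'bbdaddbabbbababbadadbdaacc'
  #19 SA[19]=27  'bdaacc'
  #20 SA[20]=8  'bdaddbabbbababbadadbdaacc'
  #21 SA[21]=32  'c'
  #22 SA[22]=1  'caddabbbdaddbabbbababbadadbdaacc'
  #23 SA[23]=31  'cc'
  #24 SA[24]=28  'daacc'
  #25 SA[25]=4  'dabbbdaddbabbbababbadadbdaacc'
  #26 SA[26]=24  'dadbdaacc'
  #27 SA[27]=9  'daddbabbbababbadadbdaacc'
  #28 SA[28]=12  'dbabbbababbadadbdaacc'
  #29 SA[29]=26  'dbdaacc'
  #30 SA[30]=0  'dcaddabbbdaddbabbbababbadadbdaacc'
  #31 SA[31]=3  'ddabbbdaddbabbbababbadadbdaacc'
  #32 SA[32]=11  'ddbabbbababbadadbdaacc'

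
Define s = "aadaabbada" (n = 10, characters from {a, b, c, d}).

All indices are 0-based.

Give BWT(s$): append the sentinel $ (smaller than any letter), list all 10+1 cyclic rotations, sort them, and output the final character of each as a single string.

add$ababaaa

rank  rotation     last
    0  $aadaabbada  a
    1  a$aadaabbad  d
    2  aabbada$aad  d
    3  aadaabbada$  $
    4  abbada$aada  a
    5  ada$aadaabb  b
    6  adaabbada$a  a
    7  bada$aadaab  b
    8  bbada$aadaa  a
    9  da$aadaabba  a
   10  daabbada$aa  a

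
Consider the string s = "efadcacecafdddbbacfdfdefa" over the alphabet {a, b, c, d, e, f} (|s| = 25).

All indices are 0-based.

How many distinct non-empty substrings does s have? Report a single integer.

rank→(start, suffix):
  0 → (24, 'a')
  1 → (5, 'acecafdddbbacfdfdefa')
  2 → (16, 'acfdfdefa')
  3 → (2, 'adcacecafdddbbacfdfdefa')
  4 → (9, 'afdddbbacfdfdefa')
  5 → (15, 'bacfdfdefa')
  6 → (14, 'bbacfdfdefa')
  7 → (4, 'cacecafdddbbacfdfdefa')
  8 → (8, 'cafdddbbacfdfdefa')
  9 → (6, 'cecafdddbbacfdfdefa')
  10 → (17, 'cfdfdefa')
  11 → (13, 'dbbacfdfdefa')
  12 → (3, 'dcacecafdddbbacfdfdefa')
  13 → (12, 'ddbbacfdfdefa')
  14 → (11, 'dddbbacfdfdefa')
  15 → (21, 'defa')
  16 → (19, 'dfdefa')
  17 → (7, 'ecafdddbbacfdfdefa')
  18 → (22, 'efa')
  19 → (0, 'efadcacecafdddbbacfdfdefa')
  20 → (23, 'fa')
  21 → (1, 'fadcacecafdddbbacfdfdefa')
  22 → (10, 'fdddbbacfdfdefa')
  23 → (20, 'fdefa')
  24 → (18, 'fdfdefa')

SA = [24, 5, 16, 2, 9, 15, 14, 4, 8, 6, 17, 13, 3, 12, 11, 21, 19, 7, 22, 0, 23, 1, 10, 20, 18]
rank  pair      lcp
   1  s[24:],s[5:]  1  'a'
   2  s[5:],s[16:]  2  'ac'
   3  s[16:],s[2:]  1  'a'
   4  s[2:],s[9:]  1  'a'
   5  s[9:],s[15:]  0  ''
   6  s[15:],s[14:]  1  'b'
   7  s[14:],s[4:]  0  ''
   8  s[4:],s[8:]  2  'ca'
   9  s[8:],s[6:]  1  'c'
  10  s[6:],s[17:]  1  'c'
  11  s[17:],s[13:]  0  ''
  12  s[13:],s[3:]  1  'd'
  13  s[3:],s[12:]  1  'd'
  14  s[12:],s[11:]  2  'dd'
  15  s[11:],s[21:]  1  'd'
  16  s[21:],s[19:]  1  'd'
  17  s[19:],s[7:]  0  ''
  18  s[7:],s[22:]  1  'e'
  19  s[22:],s[0:]  3  'efa'
  20  s[0:],s[23:]  0  ''
  21  s[23:],s[1:]  2  'fa'
  22  s[1:],s[10:]  1  'f'
  23  s[10:],s[20:]  2  'fd'
  24  s[20:],s[18:]  2  'fd'

n(n+1)/2 = 25·26/2 = 325
Σ LCP = 0 + 1 + 2 + 1 + 1 + 0 + 1 + 0 + 2 + 1 + 1 + 0 + 1 + 1 + 2 + 1 + 1 + 0 + 1 + 3 + 0 + 2 + 1 + 2 + 2 = 27
distinct = 325 − 27 = 298

298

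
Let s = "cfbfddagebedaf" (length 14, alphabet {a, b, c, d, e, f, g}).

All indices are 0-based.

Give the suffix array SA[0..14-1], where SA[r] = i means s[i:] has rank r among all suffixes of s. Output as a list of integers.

rank | idx | suffix
   0 |  12 | af
   1 |   6 | agebedaf
   2 |   9 | bedaf
   3 |   2 | bfddagebedaf
   4 |   0 | cfbfddagebedaf
   5 |  11 | daf
   6 |   5 | dagebedaf
   7 |   4 | ddagebedaf
   8 |   8 | ebedaf
   9 |  10 | edaf
  10 |  13 | f
  11 |   1 | fbfddagebedaf
  12 |   3 | fddagebedaf
  13 |   7 | gebedaf

[12, 6, 9, 2, 0, 11, 5, 4, 8, 10, 13, 1, 3, 7]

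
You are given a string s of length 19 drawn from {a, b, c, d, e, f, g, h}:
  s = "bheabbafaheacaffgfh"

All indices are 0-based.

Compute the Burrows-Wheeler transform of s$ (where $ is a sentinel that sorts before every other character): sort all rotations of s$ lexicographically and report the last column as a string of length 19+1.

rank  rotation              last
    0  $bheabbafaheacaffgfh  h
    1  abbafaheacaffgfh$bhe  e
    2  acaffgfh$bheabbafahe  e
    3  afaheacaffgfh$bheabb  b
    4  affgfh$bheabbafaheac  c
    5  aheacaffgfh$bheabbaf  f
    6  bafaheacaffgfh$bheab  b
    7  bbafaheacaffgfh$bhea  a
    8  bheabbafaheacaffgfh$  $
    9  caffgfh$bheabbafahea  a
   10  eabbafaheacaffgfh$bh  h
   11  eacaffgfh$bheabbafah  h
   12  faheacaffgfh$bheabba  a
   13  ffgfh$bheabbafaheaca  a
   14  fgfh$bheabbafaheacaf  f
   15  fh$bheabbafaheacaffg  g
   16  gfh$bheabbafaheacaff  f
   17  h$bheabbafaheacaffgf  f
   18  heabbafaheacaffgfh$b  b
   19  heacaffgfh$bheabbafa  a

heebcfba$ahhaafgffba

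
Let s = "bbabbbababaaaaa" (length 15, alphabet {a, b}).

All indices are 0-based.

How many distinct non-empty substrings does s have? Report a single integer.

rank→(start, suffix):
  0 → (14, 'a')
  1 → (13, 'aa')
  2 → (12, 'aaa')
  3 → (11, 'aaaa')
  4 → (10, 'aaaaa')
  5 → (8, 'abaaaaa')
  6 → (6, 'ababaaaaa')
  7 → (2, 'abbbababaaaaa')
  8 → (9, 'baaaaa')
  9 → (7, 'babaaaaa')
  10 → (5, 'bababaaaaa')
  11 → (1, 'babbbababaaaaa')
  12 → (4, 'bbababaaaaa')
  13 → (0, 'bbabbbababaaaaa')
  14 → (3, 'bbbababaaaaa')

SA = [14, 13, 12, 11, 10, 8, 6, 2, 9, 7, 5, 1, 4, 0, 3]
i: (SA[i-1],SA[i]) lcp shared
  1: (14,13) 1 'a'
  2: (13,12) 2 'aa'
  3: (12,11) 3 'aaa'
  4: (11,10) 4 'aaaa'
  5: (10,8) 1 'a'
  6: (8,6) 3 'aba'
  7: (6,2) 2 'ab'
  8: (2,9) 0 ''
  9: (9,7) 2 'ba'
  10: (7,5) 4 'baba'
  11: (5,1) 3 'bab'
  12: (1,4) 1 'b'
  13: (4,0) 4 'bbab'
  14: (0,3) 2 'bb'

n(n+1)/2 = 15·16/2 = 120
Σ LCP = 0 + 1 + 2 + 3 + 4 + 1 + 3 + 2 + 0 + 2 + 4 + 3 + 1 + 4 + 2 = 32
distinct = 120 − 32 = 88

88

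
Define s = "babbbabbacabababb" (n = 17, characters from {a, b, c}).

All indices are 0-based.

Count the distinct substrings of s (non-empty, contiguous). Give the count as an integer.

118

rank→(start, suffix):
  0 → (10, 'abababb')
  1 → (12, 'ababb')
  2 → (14, 'abb')
  3 → (5, 'abbacabababb')
  4 → (1, 'abbbabbacabababb')
  5 → (8, 'acabababb')
  6 → (16, 'b')
  7 → (11, 'bababb')
  8 → (13, 'babb')
  9 → (4, 'babbacabababb')
  10 → (0, 'babbbabbacabababb')
  11 → (7, 'bacabababb')
  12 → (15, 'bb')
  13 → (3, 'bbabbacabababb')
  14 → (6, 'bbacabababb')
  15 → (2, 'bbbabbacabababb')
  16 → (9, 'cabababb')

SA = [10, 12, 14, 5, 1, 8, 16, 11, 13, 4, 0, 7, 15, 3, 6, 2, 9]
[i] adj suffixes → lcp
  [1] 10/12 → 4 ('abab')
  [2] 12/14 → 2 ('ab')
  [3] 14/5 → 3 ('abb')
  [4] 5/1 → 3 ('abb')
  [5] 1/8 → 1 ('a')
  [6] 8/16 → 0 ('')
  [7] 16/11 → 1 ('b')
  [8] 11/13 → 3 ('bab')
  [9] 13/4 → 4 ('babb')
  [10] 4/0 → 4 ('babb')
  [11] 0/7 → 2 ('ba')
  [12] 7/15 → 1 ('b')
  [13] 15/3 → 2 ('bb')
  [14] 3/6 → 3 ('bba')
  [15] 6/2 → 2 ('bb')
  [16] 2/9 → 0 ('')

n(n+1)/2 = 17·18/2 = 153
Σ LCP = 0 + 4 + 2 + 3 + 3 + 1 + 0 + 1 + 3 + 4 + 4 + 2 + 1 + 2 + 3 + 2 + 0 = 35
distinct = 153 − 35 = 118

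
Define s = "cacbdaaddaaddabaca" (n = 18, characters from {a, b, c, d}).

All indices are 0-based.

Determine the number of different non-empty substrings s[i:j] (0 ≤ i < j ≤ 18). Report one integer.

140

rank→(start, suffix):
  0 → (17, 'a')
  1 → (5, 'aaddaaddabaca')
  2 → (9, 'aaddabaca')
  3 → (13, 'abaca')
  4 → (15, 'aca')
  5 → (1, 'acbdaaddaaddabaca')
  6 → (6, 'addaaddabaca')
  7 → (10, 'addabaca')
  8 → (14, 'baca')
  9 → (3, 'bdaaddaaddabaca')
  10 → (16, 'ca')
  11 → (0, 'cacbdaaddaaddabaca')
  12 → (2, 'cbdaaddaaddabaca')
  13 → (4, 'daaddaaddabaca')
  14 → (8, 'daaddabaca')
  15 → (12, 'dabaca')
  16 → (7, 'ddaaddabaca')
  17 → (11, 'ddabaca')

SA = [17, 5, 9, 13, 15, 1, 6, 10, 14, 3, 16, 0, 2, 4, 8, 12, 7, 11]
rank  pair      lcp
   1  s[17:],s[5:]  1  'a'
   2  s[5:],s[9:]  5  'aadda'
   3  s[9:],s[13:]  1  'a'
   4  s[13:],s[15:]  1  'a'
   5  s[15:],s[1:]  2  'ac'
   6  s[1:],s[6:]  1  'a'
   7  s[6:],s[10:]  4  'adda'
   8  s[10:],s[14:]  0  ''
   9  s[14:],s[3:]  1  'b'
  10  s[3:],s[16:]  0  ''
  11  s[16:],s[0:]  2  'ca'
  12  s[0:],s[2:]  1  'c'
  13  s[2:],s[4:]  0  ''
  14  s[4:],s[8:]  6  'daadda'
  15  s[8:],s[12:]  2  'da'
  16  s[12:],s[7:]  1  'd'
  17  s[7:],s[11:]  3  'dda'

n(n+1)/2 = 18·19/2 = 171
Σ LCP = 0 + 1 + 5 + 1 + 1 + 2 + 1 + 4 + 0 + 1 + 0 + 2 + 1 + 0 + 6 + 2 + 1 + 3 = 31
distinct = 171 − 31 = 140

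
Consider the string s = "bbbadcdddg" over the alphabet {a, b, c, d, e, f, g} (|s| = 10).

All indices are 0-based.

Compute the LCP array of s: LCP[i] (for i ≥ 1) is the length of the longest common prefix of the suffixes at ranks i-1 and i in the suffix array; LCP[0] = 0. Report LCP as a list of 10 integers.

[0, 0, 1, 2, 0, 0, 1, 2, 1, 0]

rank→(start, suffix):
  0 → (3, 'adcdddg')
  1 → (2, 'badcdddg')
  2 → (1, 'bbadcdddg')
  3 → (0, 'bbbadcdddg')
  4 → (5, 'cdddg')
  5 → (4, 'dcdddg')
  6 → (6, 'dddg')
  7 → (7, 'ddg')
  8 → (8, 'dg')
  9 → (9, 'g')

SA = [3, 2, 1, 0, 5, 4, 6, 7, 8, 9]
[i] adj suffixes → lcp
  [1] 3/2 → 0 ('')
  [2] 2/1 → 1 ('b')
  [3] 1/0 → 2 ('bb')
  [4] 0/5 → 0 ('')
  [5] 5/4 → 0 ('')
  [6] 4/6 → 1 ('d')
  [7] 6/7 → 2 ('dd')
  [8] 7/8 → 1 ('d')
  [9] 8/9 → 0 ('')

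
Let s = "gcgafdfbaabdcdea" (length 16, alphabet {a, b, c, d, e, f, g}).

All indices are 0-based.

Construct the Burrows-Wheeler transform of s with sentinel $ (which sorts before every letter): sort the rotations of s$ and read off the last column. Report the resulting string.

aebagfadgbcfddac$

rank  rotation           last
    0  $gcgafdfbaabdcdea  a
    1  a$gcgafdfbaabdcde  e
    2  aabdcdea$gcgafdfb  b
    3  abdcdea$gcgafdfba  a
    4  afdfbaabdcdea$gcg  g
    5  baabdcdea$gcgafdf  f
    6  bdcdea$gcgafdfbaa  a
    7  cdea$gcgafdfbaabd  d
    8  cgafdfbaabdcdea$g  g
    9  dcdea$gcgafdfbaab  b
   10  dea$gcgafdfbaabdc  c
   11  dfbaabdcdea$gcgaf  f
   12  ea$gcgafdfbaabdcd  d
   13  fbaabdcdea$gcgafd  d
   14  fdfbaabdcdea$gcga  a
   15  gafdfbaabdcdea$gc  c
   16  gcgafdfbaabdcdea$  $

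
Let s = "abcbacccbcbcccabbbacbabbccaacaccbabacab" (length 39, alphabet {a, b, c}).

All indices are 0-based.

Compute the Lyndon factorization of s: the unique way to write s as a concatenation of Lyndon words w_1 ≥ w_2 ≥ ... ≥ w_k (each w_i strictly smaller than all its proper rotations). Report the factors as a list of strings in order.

["abcbacccbcbccc", "abbbacbabbcc", "aacaccbabacab"]

emit factor 1: 'abcbacccbcbccc' (i=0, period=14)
emit factor 2: 'abbbacbabbcc' (i=14, period=12)
emit factor 3: 'aacaccbabacab' (i=26, period=13)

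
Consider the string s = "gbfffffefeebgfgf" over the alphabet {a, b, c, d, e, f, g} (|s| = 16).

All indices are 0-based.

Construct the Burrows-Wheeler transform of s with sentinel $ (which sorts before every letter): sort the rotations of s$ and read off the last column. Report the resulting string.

fgeeffgeffffbg$fb

rank  rotation           last
    0  $gbfffffefeebgfgf  f
    1  bfffffefeebgfgf$g  g
    2  bgfgf$gbfffffefee  e
    3  ebgfgf$gbfffffefe  e
    4  eebgfgf$gbfffffef  f
    5  efeebgfgf$gbfffff  f
    6  f$gbfffffefeebgfg  g
    7  feebgfgf$gbfffffe  e
    8  fefeebgfgf$gbffff  f
    9  ffefeebgfgf$gbfff  f
   10  fffefeebgfgf$gbff  f
   11  ffffefeebgfgf$gbf  f
   12  fffffefeebgfgf$gb  b
   13  fgf$gbfffffefeebg  g
   14  gbfffffefeebgfgf$  $
   15  gf$gbfffffefeebgf  f
   16  gfgf$gbfffffefeeb  b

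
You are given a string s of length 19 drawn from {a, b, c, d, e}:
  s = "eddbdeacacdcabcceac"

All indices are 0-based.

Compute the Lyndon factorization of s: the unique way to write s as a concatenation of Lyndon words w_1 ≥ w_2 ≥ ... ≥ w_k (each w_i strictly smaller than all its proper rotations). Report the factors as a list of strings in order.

emit factor 1: 'e' (i=0, period=1)
emit factor 2: 'd' (i=1, period=1)
emit factor 3: 'd' (i=2, period=1)
emit factor 4: 'bde' (i=3, period=3)
emit factor 5: 'acacdc' (i=6, period=6)
emit factor 6: 'abcceac' (i=12, period=7)

["e", "d", "d", "bde", "acacdc", "abcceac"]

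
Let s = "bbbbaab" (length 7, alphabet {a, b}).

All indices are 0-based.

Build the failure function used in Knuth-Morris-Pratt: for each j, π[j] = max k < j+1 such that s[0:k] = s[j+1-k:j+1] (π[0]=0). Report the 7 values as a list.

[0, 1, 2, 3, 0, 0, 1]

π[0] = 0
j=1 s[j]='b': π[1]=1 (border 'b')
j=2 s[j]='b': π[2]=2 (border 'bb')
j=3 s[j]='b': π[3]=3 (border 'bbb')
j=4 s[j]='a': k: 3→2→1→0; π[4]=0 (border '')
j=5 s[j]='a': π[5]=0 (border '')
j=6 s[j]='b': π[6]=1 (border 'b')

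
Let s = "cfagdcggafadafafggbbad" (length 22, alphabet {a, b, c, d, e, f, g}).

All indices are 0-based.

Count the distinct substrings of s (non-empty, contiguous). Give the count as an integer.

rank | idx | suffix
   0 |  20 | ad
   1 |  10 | adafafggbbad
   2 |   8 | afadafafggbbad
   3 |  12 | afafggbbad
   4 |  14 | afggbbad
   5 |   2 | agdcggafadafafggbbad
   6 |  19 | bad
   7 |  18 | bbad
   8 |   0 | cfagdcggafadafafggbbad
   9 |   5 | cggafadafafggbbad
  10 |  21 | d
  11 |  11 | dafafggbbad
  12 |   4 | dcggafadafafggbbad
  13 |   9 | fadafafggbbad
  14 |  13 | fafggbbad
  15 |   1 | fagdcggafadafafggbbad
  16 |  15 | fggbbad
  17 |   7 | gafadafafggbbad
  18 |  17 | gbbad
  19 |   3 | gdcggafadafafggbbad
  20 |   6 | ggafadafafggbbad
  21 |  16 | ggbbad

SA = [20, 10, 8, 12, 14, 2, 19, 18, 0, 5, 21, 11, 4, 9, 13, 1, 15, 7, 17, 3, 6, 16]
rank  pair      lcp
   1  s[20:],s[10:]  2  'ad'
   2  s[10:],s[8:]  1  'a'
   3  s[8:],s[12:]  3  'afa'
   4  s[12:],s[14:]  2  'af'
   5  s[14:],s[2:]  1  'a'
   6  s[2:],s[19:]  0  ''
   7  s[19:],s[18:]  1  'b'
   8  s[18:],s[0:]  0  ''
   9  s[0:],s[5:]  1  'c'
  10  s[5:],s[21:]  0  ''
  11  s[21:],s[11:]  1  'd'
  12  s[11:],s[4:]  1  'd'
  13  s[4:],s[9:]  0  ''
  14  s[9:],s[13:]  2  'fa'
  15  s[13:],s[1:]  2  'fa'
  16  s[1:],s[15:]  1  'f'
  17  s[15:],s[7:]  0  ''
  18  s[7:],s[17:]  1  'g'
  19  s[17:],s[3:]  1  'g'
  20  s[3:],s[6:]  1  'g'
  21  s[6:],s[16:]  2  'gg'

n(n+1)/2 = 22·23/2 = 253
Σ LCP = 0 + 2 + 1 + 3 + 2 + 1 + 0 + 1 + 0 + 1 + 0 + 1 + 1 + 0 + 2 + 2 + 1 + 0 + 1 + 1 + 1 + 2 = 23
distinct = 253 − 23 = 230

230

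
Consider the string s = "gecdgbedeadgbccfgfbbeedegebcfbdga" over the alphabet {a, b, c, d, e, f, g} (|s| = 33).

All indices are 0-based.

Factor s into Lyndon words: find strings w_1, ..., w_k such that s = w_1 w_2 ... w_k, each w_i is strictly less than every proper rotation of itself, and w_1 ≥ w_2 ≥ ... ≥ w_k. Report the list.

["g", "e", "cdg", "bede", "adgbccfgfbbeedegebcfbdg", "a"]

emit factor 1: 'g' (i=0, period=1)
emit factor 2: 'e' (i=1, period=1)
emit factor 3: 'cdg' (i=2, period=3)
emit factor 4: 'bede' (i=5, period=4)
emit factor 5: 'adgbccfgfbbeedegebcfbdg' (i=9, period=23)
emit factor 6: 'a' (i=32, period=1)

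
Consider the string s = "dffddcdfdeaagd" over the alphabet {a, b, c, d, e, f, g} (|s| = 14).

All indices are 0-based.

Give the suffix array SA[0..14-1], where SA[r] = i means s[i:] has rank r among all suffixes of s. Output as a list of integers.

sorted suffixes:
  #0 SA[0]=10  'aagd'
  #1 SA[1]=11  'agd'
  #2 SA[2]=5  'cdfdeaagd'
  #3 SA[3]=13  'd'
  #4 SA[4]=4  'dcdfdeaagd'
  #5 SA[5]=3  'ddcdfdeaagd'
  #6 SA[6]=8  'deaagd'
  #7 SA[7]=6  'dfdeaagd'
  #8 SA[8]=0  'dffddcdfdeaagd'
  #9 SA[9]=9  'eaagd'
  #10 SA[10]=2  'fddcdfdeaagd'
  #11 SA[11]=7  'fdeaagd'
  #12 SA[12]=1  'ffddcdfdeaagd'
  #13 SA[13]=12  'gd'

[10, 11, 5, 13, 4, 3, 8, 6, 0, 9, 2, 7, 1, 12]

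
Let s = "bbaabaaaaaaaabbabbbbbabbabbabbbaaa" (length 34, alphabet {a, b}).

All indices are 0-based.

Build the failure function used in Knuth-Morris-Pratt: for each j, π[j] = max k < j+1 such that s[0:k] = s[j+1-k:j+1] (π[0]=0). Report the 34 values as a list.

π[0] = 0
j=1 s[j]='b': π[1]=1 (border 'b')
j=2 s[j]='a': k: 1→0; π[2]=0 (border '')
j=3 s[j]='a': π[3]=0 (border '')
j=4 s[j]='b': π[4]=1 (border 'b')
j=5 s[j]='a': k: 1→0; π[5]=0 (border '')
j=6 s[j]='a': π[6]=0 (border '')
j=7 s[j]='a': π[7]=0 (border '')
j=8 s[j]='a': π[8]=0 (border '')
j=9 s[j]='a': π[9]=0 (border '')
j=10 s[j]='a': π[10]=0 (border '')
j=11 s[j]='a': π[11]=0 (border '')
j=12 s[j]='a': π[12]=0 (border '')
j=13 s[j]='b': π[13]=1 (border 'b')
j=14 s[j]='b': π[14]=2 (border 'bb')
j=15 s[j]='a': π[15]=3 (border 'bba')
j=16 s[j]='b': k: 3→0; π[16]=1 (border 'b')
j=17 s[j]='b': π[17]=2 (border 'bb')
j=18 s[j]='b': k: 2→1; π[18]=2 (border 'bb')
j=19 s[j]='b': k: 2→1; π[19]=2 (border 'bb')
j=20 s[j]='b': k: 2→1; π[20]=2 (border 'bb')
j=21 s[j]='a': π[21]=3 (border 'bba')
j=22 s[j]='b': k: 3→0; π[22]=1 (border 'b')
j=23 s[j]='b': π[23]=2 (border 'bb')
j=24 s[j]='a': π[24]=3 (border 'bba')
j=25 s[j]='b': k: 3→0; π[25]=1 (border 'b')
j=26 s[j]='b': π[26]=2 (border 'bb')
j=27 s[j]='a': π[27]=3 (border 'bba')
j=28 s[j]='b': k: 3→0; π[28]=1 (border 'b')
j=29 s[j]='b': π[29]=2 (border 'bb')
j=30 s[j]='b': k: 2→1; π[30]=2 (border 'bb')
j=31 s[j]='a': π[31]=3 (border 'bba')
j=32 s[j]='a': π[32]=4 (border 'bbaa')
j=33 s[j]='a': k: 4→0; π[33]=0 (border '')

[0, 1, 0, 0, 1, 0, 0, 0, 0, 0, 0, 0, 0, 1, 2, 3, 1, 2, 2, 2, 2, 3, 1, 2, 3, 1, 2, 3, 1, 2, 2, 3, 4, 0]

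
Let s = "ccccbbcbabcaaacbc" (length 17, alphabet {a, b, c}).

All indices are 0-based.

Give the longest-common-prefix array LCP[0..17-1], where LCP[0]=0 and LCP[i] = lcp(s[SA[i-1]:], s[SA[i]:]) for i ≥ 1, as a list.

[0, 2, 1, 1, 0, 1, 1, 2, 2, 0, 1, 1, 2, 2, 1, 2, 3]

rank→(start, suffix):
  0 → (11, 'aaacbc')
  1 → (12, 'aacbc')
  2 → (8, 'abcaaacbc')
  3 → (13, 'acbc')
  4 → (7, 'babcaaacbc')
  5 → (4, 'bbcbabcaaacbc')
  6 → (15, 'bc')
  7 → (9, 'bcaaacbc')
  8 → (5, 'bcbabcaaacbc')
  9 → (16, 'c')
  10 → (10, 'caaacbc')
  11 → (6, 'cbabcaaacbc')
  12 → (3, 'cbbcbabcaaacbc')
  13 → (14, 'cbc')
  14 → (2, 'ccbbcbabcaaacbc')
  15 → (1, 'cccbbcbabcaaacbc')
  16 → (0, 'ccccbbcbabcaaacbc')

SA = [11, 12, 8, 13, 7, 4, 15, 9, 5, 16, 10, 6, 3, 14, 2, 1, 0]
i: (SA[i-1],SA[i]) lcp shared
  1: (11,12) 2 'aa'
  2: (12,8) 1 'a'
  3: (8,13) 1 'a'
  4: (13,7) 0 ''
  5: (7,4) 1 'b'
  6: (4,15) 1 'b'
  7: (15,9) 2 'bc'
  8: (9,5) 2 'bc'
  9: (5,16) 0 ''
  10: (16,10) 1 'c'
  11: (10,6) 1 'c'
  12: (6,3) 2 'cb'
  13: (3,14) 2 'cb'
  14: (14,2) 1 'c'
  15: (2,1) 2 'cc'
  16: (1,0) 3 'ccc'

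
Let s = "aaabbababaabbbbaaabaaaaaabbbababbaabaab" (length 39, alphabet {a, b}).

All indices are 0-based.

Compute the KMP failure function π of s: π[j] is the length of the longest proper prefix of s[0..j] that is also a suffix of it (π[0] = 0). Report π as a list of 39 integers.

[0, 1, 2, 0, 0, 1, 0, 1, 0, 1, 2, 0, 0, 0, 0, 1, 2, 3, 4, 1, 2, 3, 3, 3, 3, 4, 5, 0, 1, 0, 1, 0, 0, 1, 2, 0, 1, 2, 0]

π[0] = 0
j=1 s[j]='a': π[1]=1 (border 'a')
j=2 s[j]='a': π[2]=2 (border 'aa')
j=3 s[j]='b': k: 2→1→0; π[3]=0 (border '')
j=4 s[j]='b': π[4]=0 (border '')
j=5 s[j]='a': π[5]=1 (border 'a')
j=6 s[j]='b': k: 1→0; π[6]=0 (border '')
j=7 s[j]='a': π[7]=1 (border 'a')
j=8 s[j]='b': k: 1→0; π[8]=0 (border '')
j=9 s[j]='a': π[9]=1 (border 'a')
j=10 s[j]='a': π[10]=2 (border 'aa')
j=11 s[j]='b': k: 2→1→0; π[11]=0 (border '')
j=12 s[j]='b': π[12]=0 (border '')
j=13 s[j]='b': π[13]=0 (border '')
j=14 s[j]='b': π[14]=0 (border '')
j=15 s[j]='a': π[15]=1 (border 'a')
j=16 s[j]='a': π[16]=2 (border 'aa')
j=17 s[j]='a': π[17]=3 (border 'aaa')
j=18 s[j]='b': π[18]=4 (border 'aaab')
j=19 s[j]='a': k: 4→0; π[19]=1 (border 'a')
j=20 s[j]='a': π[20]=2 (border 'aa')
j=21 s[j]='a': π[21]=3 (border 'aaa')
j=22 s[j]='a': k: 3→2; π[22]=3 (border 'aaa')
j=23 s[j]='a': k: 3→2; π[23]=3 (border 'aaa')
j=24 s[j]='a': k: 3→2; π[24]=3 (border 'aaa')
j=25 s[j]='b': π[25]=4 (border 'aaab')
j=26 s[j]='b': π[26]=5 (border 'aaabb')
j=27 s[j]='b': k: 5→0; π[27]=0 (border '')
j=28 s[j]='a': π[28]=1 (border 'a')
j=29 s[j]='b': k: 1→0; π[29]=0 (border '')
j=30 s[j]='a': π[30]=1 (border 'a')
j=31 s[j]='b': k: 1→0; π[31]=0 (border '')
j=32 s[j]='b': π[32]=0 (border '')
j=33 s[j]='a': π[33]=1 (border 'a')
j=34 s[j]='a': π[34]=2 (border 'aa')
j=35 s[j]='b': k: 2→1→0; π[35]=0 (border '')
j=36 s[j]='a': π[36]=1 (border 'a')
j=37 s[j]='a': π[37]=2 (border 'aa')
j=38 s[j]='b': k: 2→1→0; π[38]=0 (border '')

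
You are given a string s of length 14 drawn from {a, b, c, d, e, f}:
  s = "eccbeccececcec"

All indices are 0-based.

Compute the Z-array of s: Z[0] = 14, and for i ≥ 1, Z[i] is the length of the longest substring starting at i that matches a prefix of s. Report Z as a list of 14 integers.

Z[0]=14
i=1: outside box; Z[1]=0
i=2: outside box; Z[2]=0
i=3: outside box; Z[3]=0
i=4: outside box; Z[4]=3 grow→box=[4,7)
i=5: min(r-i=2, Z[1]=0)=0; Z[5]=0
i=6: min(r-i=1, Z[2]=0)=0; Z[6]=0
i=7: outside box; Z[7]=2 grow→box=[7,9)
i=8: min(r-i=1, Z[1]=0)=0; Z[8]=0
i=9: outside box; Z[9]=3 grow→box=[9,12)
i=10: min(r-i=2, Z[1]=0)=0; Z[10]=0
i=11: min(r-i=1, Z[2]=0)=0; Z[11]=0
i=12: outside box; Z[12]=2 grow→box=[12,14)
i=13: min(r-i=1, Z[1]=0)=0; Z[13]=0

[14, 0, 0, 0, 3, 0, 0, 2, 0, 3, 0, 0, 2, 0]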